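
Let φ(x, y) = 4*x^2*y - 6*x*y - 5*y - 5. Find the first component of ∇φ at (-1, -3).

42

(∇φ)_1 = ∂φ/∂x = 8*x*y - 6*y
At (-1, -3): 42.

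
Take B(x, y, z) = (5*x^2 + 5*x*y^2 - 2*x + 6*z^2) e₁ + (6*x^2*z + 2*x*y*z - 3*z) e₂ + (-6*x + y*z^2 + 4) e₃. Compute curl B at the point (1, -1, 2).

(∇×B)₁ = ∂B₃/∂y − ∂B₂/∂z = -6*x^2 - 2*x*y + z^2 + 3
(∇×B)₂ = ∂B₁/∂z − ∂B₃/∂x = 12*z + 6
(∇×B)₃ = ∂B₂/∂x − ∂B₁/∂y = -10*x*y + 12*x*z + 2*y*z
∇×B = (-6*x^2 - 2*x*y + z^2 + 3, 12*z + 6, -10*x*y + 12*x*z + 2*y*z)
At (1, -1, 2): (3, 30, 30).

(3, 30, 30)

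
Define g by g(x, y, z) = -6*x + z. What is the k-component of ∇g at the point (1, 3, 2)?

1

(∇g)_3 = ∂g/∂z = 1
At (1, 3, 2): 1.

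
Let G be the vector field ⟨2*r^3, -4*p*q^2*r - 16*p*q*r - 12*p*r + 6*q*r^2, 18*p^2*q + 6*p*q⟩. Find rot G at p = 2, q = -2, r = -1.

(52, 162, -4)

(∇×G)₁ = ∂G₃/∂q − ∂G₂/∂r = 18*p^2 + 4*p*q^2 + 16*p*q + 18*p - 12*q*r
(∇×G)₂ = ∂G₁/∂r − ∂G₃/∂p = -36*p*q - 6*q + 6*r^2
(∇×G)₃ = ∂G₂/∂p − ∂G₁/∂q = -4*q^2*r - 16*q*r - 12*r
∇×G = (18*p^2 + 4*p*q^2 + 16*p*q + 18*p - 12*q*r, -36*p*q - 6*q + 6*r^2, -4*q^2*r - 16*q*r - 12*r)
At (2, -2, -1): (52, 162, -4).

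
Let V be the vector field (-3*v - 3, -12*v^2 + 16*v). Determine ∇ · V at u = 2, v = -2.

∂V₁/∂u = 0
∂V₂/∂v = -24*v + 16
∇·V = -24*v + 16
At (2, -2): 64.

64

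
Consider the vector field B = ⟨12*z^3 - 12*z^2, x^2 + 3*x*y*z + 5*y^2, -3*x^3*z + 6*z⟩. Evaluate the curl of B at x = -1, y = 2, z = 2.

(∇×B)₁ = ∂B₃/∂y − ∂B₂/∂z = -3*x*y
(∇×B)₂ = ∂B₁/∂z − ∂B₃/∂x = 9*x^2*z + 36*z^2 - 24*z
(∇×B)₃ = ∂B₂/∂x − ∂B₁/∂y = 2*x + 3*y*z
∇×B = (-3*x*y, 9*x^2*z + 36*z^2 - 24*z, 2*x + 3*y*z)
At (-1, 2, 2): (6, 114, 10).

(6, 114, 10)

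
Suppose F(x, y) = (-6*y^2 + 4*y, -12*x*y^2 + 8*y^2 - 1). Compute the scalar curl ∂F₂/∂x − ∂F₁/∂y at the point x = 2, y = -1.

-28

∂F₂/∂x = -12*y^2
∂F₁/∂y = -12*y + 4
Scalar curl = -12*y^2 + 12*y - 4
At (2, -1): -28.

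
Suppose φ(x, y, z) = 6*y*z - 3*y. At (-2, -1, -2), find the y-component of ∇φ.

-15

(∇φ)_2 = ∂φ/∂y = 6*z - 3
At (-2, -1, -2): -15.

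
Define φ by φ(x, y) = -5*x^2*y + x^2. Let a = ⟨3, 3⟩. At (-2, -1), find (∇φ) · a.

∂φ/∂x = -10*x*y + 2*x
∂φ/∂y = -5*x^2
∇φ at (-2, -1) = (-24, -20)
∇φ · a = (-24)(3) + (-20)(3) = -132

-132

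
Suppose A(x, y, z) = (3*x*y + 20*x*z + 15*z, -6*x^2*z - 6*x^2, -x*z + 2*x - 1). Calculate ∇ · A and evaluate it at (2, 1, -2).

∂A₁/∂x = 3*y + 20*z
∂A₂/∂y = 0
∂A₃/∂z = -x
∇·A = -x + 3*y + 20*z
At (2, 1, -2): -39.

-39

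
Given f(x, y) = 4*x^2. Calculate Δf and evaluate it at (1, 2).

∂²f/∂x² = 8
∂²f/∂y² = 0
∇²f = 8
At (1, 2): 8.

8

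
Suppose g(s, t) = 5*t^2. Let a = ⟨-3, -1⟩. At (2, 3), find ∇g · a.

-30

∂g/∂s = 0
∂g/∂t = 10*t
∇g at (2, 3) = (0, 30)
∇g · a = (0)(-3) + (30)(-1) = -30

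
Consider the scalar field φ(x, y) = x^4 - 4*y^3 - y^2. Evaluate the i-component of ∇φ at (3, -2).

(∇φ)_1 = ∂φ/∂x = 4*x^3
At (3, -2): 108.

108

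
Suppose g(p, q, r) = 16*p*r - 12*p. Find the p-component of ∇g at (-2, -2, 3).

(∇g)_1 = ∂g/∂p = 16*r - 12
At (-2, -2, 3): 36.

36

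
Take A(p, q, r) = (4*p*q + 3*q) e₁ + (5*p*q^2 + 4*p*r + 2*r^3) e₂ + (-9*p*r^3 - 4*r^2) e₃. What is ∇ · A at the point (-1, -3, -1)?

53

∂A₁/∂p = 4*q
∂A₂/∂q = 10*p*q
∂A₃/∂r = -27*p*r^2 - 8*r
∇·A = 10*p*q - 27*p*r^2 + 4*q - 8*r
At (-1, -3, -1): 53.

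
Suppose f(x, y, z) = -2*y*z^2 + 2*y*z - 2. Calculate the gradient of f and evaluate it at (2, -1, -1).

∂f/∂x = 0
∂f/∂y = -2*z^2 + 2*z
∂f/∂z = -4*y*z + 2*y
∇f = (0, -2*z^2 + 2*z, -4*y*z + 2*y)
At (2, -1, -1): (0, -4, -6).

(0, -4, -6)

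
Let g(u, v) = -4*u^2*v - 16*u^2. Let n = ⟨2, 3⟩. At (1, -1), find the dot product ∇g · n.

-60

∂g/∂u = -8*u*v - 32*u
∂g/∂v = -4*u^2
∇g at (1, -1) = (-24, -4)
∇g · n = (-24)(2) + (-4)(3) = -60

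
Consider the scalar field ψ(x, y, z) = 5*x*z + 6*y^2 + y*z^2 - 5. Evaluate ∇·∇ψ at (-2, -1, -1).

10

∂²ψ/∂x² = 0
∂²ψ/∂y² = 12
∂²ψ/∂z² = 2*y
∇²ψ = 2*y + 12
At (-2, -1, -1): 10.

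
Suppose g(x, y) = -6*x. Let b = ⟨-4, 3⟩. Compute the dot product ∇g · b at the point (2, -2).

24

∂g/∂x = -6
∂g/∂y = 0
∇g at (2, -2) = (-6, 0)
∇g · b = (-6)(-4) + (0)(3) = 24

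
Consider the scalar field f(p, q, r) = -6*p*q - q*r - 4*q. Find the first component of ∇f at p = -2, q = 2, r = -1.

(∇f)_1 = ∂f/∂p = -6*q
At (-2, 2, -1): -12.

-12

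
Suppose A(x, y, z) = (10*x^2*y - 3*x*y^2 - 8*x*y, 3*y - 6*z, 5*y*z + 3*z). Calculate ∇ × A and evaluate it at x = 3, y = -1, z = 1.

(∇×A)₁ = ∂A₃/∂y − ∂A₂/∂z = 5*z + 6
(∇×A)₂ = ∂A₁/∂z − ∂A₃/∂x = 0
(∇×A)₃ = ∂A₂/∂x − ∂A₁/∂y = -10*x^2 + 6*x*y + 8*x
∇×A = (5*z + 6, 0, -10*x^2 + 6*x*y + 8*x)
At (3, -1, 1): (11, 0, -84).

(11, 0, -84)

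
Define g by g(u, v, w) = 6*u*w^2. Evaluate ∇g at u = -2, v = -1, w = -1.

(6, 0, 24)

∂g/∂u = 6*w^2
∂g/∂v = 0
∂g/∂w = 12*u*w
∇g = (6*w^2, 0, 12*u*w)
At (-2, -1, -1): (6, 0, 24).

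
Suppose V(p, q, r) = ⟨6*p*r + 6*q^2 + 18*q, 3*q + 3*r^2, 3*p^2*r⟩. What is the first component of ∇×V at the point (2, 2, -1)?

(∇×V)_1 = ∂V₃/∂q − ∂V₂/∂r
= 0 − (6*r)
= -6*r
At (2, 2, -1): 6.

6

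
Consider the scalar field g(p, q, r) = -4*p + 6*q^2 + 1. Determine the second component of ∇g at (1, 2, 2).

(∇g)_2 = ∂g/∂q = 12*q
At (1, 2, 2): 24.

24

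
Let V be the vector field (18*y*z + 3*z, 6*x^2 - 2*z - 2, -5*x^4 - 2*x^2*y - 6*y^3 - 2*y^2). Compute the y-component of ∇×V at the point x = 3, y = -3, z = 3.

453

(∇×V)_2 = ∂V₁/∂z − ∂V₃/∂x
= 18*y + 3 − (-20*x^3 - 4*x*y)
= 20*x^3 + 4*x*y + 18*y + 3
At (3, -3, 3): 453.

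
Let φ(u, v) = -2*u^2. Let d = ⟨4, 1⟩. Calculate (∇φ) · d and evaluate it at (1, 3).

-16

∂φ/∂u = -4*u
∂φ/∂v = 0
∇φ at (1, 3) = (-4, 0)
∇φ · d = (-4)(4) + (0)(1) = -16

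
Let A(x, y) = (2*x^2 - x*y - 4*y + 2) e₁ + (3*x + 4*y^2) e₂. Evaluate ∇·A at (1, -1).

∂A₁/∂x = 4*x - y
∂A₂/∂y = 8*y
∇·A = 4*x + 7*y
At (1, -1): -3.

-3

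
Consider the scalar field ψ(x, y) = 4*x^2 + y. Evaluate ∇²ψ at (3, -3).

8

∂²ψ/∂x² = 8
∂²ψ/∂y² = 0
∇²ψ = 8
At (3, -3): 8.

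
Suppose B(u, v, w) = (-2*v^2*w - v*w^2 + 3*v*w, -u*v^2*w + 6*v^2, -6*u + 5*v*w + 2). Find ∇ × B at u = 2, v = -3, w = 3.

(33, -3, -63)

(∇×B)₁ = ∂B₃/∂v − ∂B₂/∂w = u*v^2 + 5*w
(∇×B)₂ = ∂B₁/∂w − ∂B₃/∂u = -2*v^2 - 2*v*w + 3*v + 6
(∇×B)₃ = ∂B₂/∂u − ∂B₁/∂v = -v^2*w + 4*v*w + w^2 - 3*w
∇×B = (u*v^2 + 5*w, -2*v^2 - 2*v*w + 3*v + 6, -v^2*w + 4*v*w + w^2 - 3*w)
At (2, -3, 3): (33, -3, -63).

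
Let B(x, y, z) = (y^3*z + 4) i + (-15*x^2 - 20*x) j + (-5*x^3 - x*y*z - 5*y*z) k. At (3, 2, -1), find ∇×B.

(∇×B)₁ = ∂B₃/∂y − ∂B₂/∂z = -x*z - 5*z
(∇×B)₂ = ∂B₁/∂z − ∂B₃/∂x = 15*x^2 + y^3 + y*z
(∇×B)₃ = ∂B₂/∂x − ∂B₁/∂y = -30*x - 3*y^2*z - 20
∇×B = (-x*z - 5*z, 15*x^2 + y^3 + y*z, -30*x - 3*y^2*z - 20)
At (3, 2, -1): (8, 141, -98).

(8, 141, -98)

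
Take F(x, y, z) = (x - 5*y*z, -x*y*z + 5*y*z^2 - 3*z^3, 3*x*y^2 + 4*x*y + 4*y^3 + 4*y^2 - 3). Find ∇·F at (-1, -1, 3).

49

∂F₁/∂x = 1
∂F₂/∂y = -x*z + 5*z^2
∂F₃/∂z = 0
∇·F = -x*z + 5*z^2 + 1
At (-1, -1, 3): 49.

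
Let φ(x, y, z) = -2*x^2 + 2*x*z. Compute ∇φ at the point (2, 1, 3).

(-2, 0, 4)

∂φ/∂x = -4*x + 2*z
∂φ/∂y = 0
∂φ/∂z = 2*x
∇φ = (-4*x + 2*z, 0, 2*x)
At (2, 1, 3): (-2, 0, 4).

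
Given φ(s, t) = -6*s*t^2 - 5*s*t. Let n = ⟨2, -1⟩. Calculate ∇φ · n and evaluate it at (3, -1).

-23

∂φ/∂s = -6*t^2 - 5*t
∂φ/∂t = -12*s*t - 5*s
∇φ at (3, -1) = (-1, 21)
∇φ · n = (-1)(2) + (21)(-1) = -23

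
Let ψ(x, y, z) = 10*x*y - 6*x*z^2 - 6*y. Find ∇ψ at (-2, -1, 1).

∂ψ/∂x = 10*y - 6*z^2
∂ψ/∂y = 10*x - 6
∂ψ/∂z = -12*x*z
∇ψ = (10*y - 6*z^2, 10*x - 6, -12*x*z)
At (-2, -1, 1): (-16, -26, 24).

(-16, -26, 24)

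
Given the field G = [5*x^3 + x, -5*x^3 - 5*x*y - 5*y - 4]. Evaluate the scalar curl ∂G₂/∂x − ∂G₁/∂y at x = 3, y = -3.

∂G₂/∂x = -15*x^2 - 5*y
∂G₁/∂y = 0
Scalar curl = -15*x^2 - 5*y
At (3, -3): -120.

-120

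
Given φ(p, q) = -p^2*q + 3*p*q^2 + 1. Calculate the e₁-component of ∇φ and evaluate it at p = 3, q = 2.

0

(∇φ)_1 = ∂φ/∂p = -2*p*q + 3*q^2
At (3, 2): 0.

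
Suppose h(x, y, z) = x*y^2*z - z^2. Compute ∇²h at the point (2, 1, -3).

∂²h/∂x² = 0
∂²h/∂y² = 2*x*z
∂²h/∂z² = -2
∇²h = 2*x*z - 2
At (2, 1, -3): -14.

-14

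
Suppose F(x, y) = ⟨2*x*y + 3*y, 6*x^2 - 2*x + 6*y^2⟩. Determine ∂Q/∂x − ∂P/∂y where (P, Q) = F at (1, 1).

∂F₂/∂x = 12*x - 2
∂F₁/∂y = 2*x + 3
Scalar curl = 10*x - 5
At (1, 1): 5.

5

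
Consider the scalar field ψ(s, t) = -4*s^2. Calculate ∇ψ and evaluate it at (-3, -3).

∂ψ/∂s = -8*s
∂ψ/∂t = 0
∇ψ = (-8*s, 0)
At (-3, -3): (24, 0).

(24, 0)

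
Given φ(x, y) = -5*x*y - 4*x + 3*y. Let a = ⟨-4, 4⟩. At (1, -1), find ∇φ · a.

∂φ/∂x = -5*y - 4
∂φ/∂y = -5*x + 3
∇φ at (1, -1) = (1, -2)
∇φ · a = (1)(-4) + (-2)(4) = -12

-12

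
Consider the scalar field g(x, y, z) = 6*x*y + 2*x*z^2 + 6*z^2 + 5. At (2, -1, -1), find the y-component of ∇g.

(∇g)_2 = ∂g/∂y = 6*x
At (2, -1, -1): 12.

12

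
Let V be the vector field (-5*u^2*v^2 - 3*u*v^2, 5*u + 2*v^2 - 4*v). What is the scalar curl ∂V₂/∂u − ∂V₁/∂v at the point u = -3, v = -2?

∂V₂/∂u = 5
∂V₁/∂v = -10*u^2*v - 6*u*v
Scalar curl = 10*u^2*v + 6*u*v + 5
At (-3, -2): -139.

-139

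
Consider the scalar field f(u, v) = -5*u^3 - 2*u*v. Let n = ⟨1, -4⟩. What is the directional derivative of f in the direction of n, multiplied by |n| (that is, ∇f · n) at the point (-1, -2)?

∂f/∂u = -15*u^2 - 2*v
∂f/∂v = -2*u
∇f at (-1, -2) = (-11, 2)
∇f · n = (-11)(1) + (2)(-4) = -19

-19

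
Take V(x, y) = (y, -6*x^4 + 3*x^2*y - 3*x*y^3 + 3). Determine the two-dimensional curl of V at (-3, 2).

587

∂V₂/∂x = -24*x^3 + 6*x*y - 3*y^3
∂V₁/∂y = 1
Scalar curl = -24*x^3 + 6*x*y - 3*y^3 - 1
At (-3, 2): 587.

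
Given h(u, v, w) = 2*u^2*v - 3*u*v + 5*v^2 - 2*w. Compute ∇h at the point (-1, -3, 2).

(21, -25, -2)

∂h/∂u = 4*u*v - 3*v
∂h/∂v = 2*u^2 - 3*u + 10*v
∂h/∂w = -2
∇h = (4*u*v - 3*v, 2*u^2 - 3*u + 10*v, -2)
At (-1, -3, 2): (21, -25, -2).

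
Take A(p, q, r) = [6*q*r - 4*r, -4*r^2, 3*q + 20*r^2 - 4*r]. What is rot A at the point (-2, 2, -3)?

(∇×A)₁ = ∂A₃/∂q − ∂A₂/∂r = 8*r + 3
(∇×A)₂ = ∂A₁/∂r − ∂A₃/∂p = 6*q - 4
(∇×A)₃ = ∂A₂/∂p − ∂A₁/∂q = -6*r
∇×A = (8*r + 3, 6*q - 4, -6*r)
At (-2, 2, -3): (-21, 8, 18).

(-21, 8, 18)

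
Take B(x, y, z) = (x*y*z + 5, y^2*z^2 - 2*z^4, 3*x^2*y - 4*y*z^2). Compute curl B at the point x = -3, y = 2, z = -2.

(-37, 30, -6)

(∇×B)₁ = ∂B₃/∂y − ∂B₂/∂z = 3*x^2 - 2*y^2*z + 8*z^3 - 4*z^2
(∇×B)₂ = ∂B₁/∂z − ∂B₃/∂x = -5*x*y
(∇×B)₃ = ∂B₂/∂x − ∂B₁/∂y = -x*z
∇×B = (3*x^2 - 2*y^2*z + 8*z^3 - 4*z^2, -5*x*y, -x*z)
At (-3, 2, -2): (-37, 30, -6).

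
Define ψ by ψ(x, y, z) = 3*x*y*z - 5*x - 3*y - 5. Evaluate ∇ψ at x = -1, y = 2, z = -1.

∂ψ/∂x = 3*y*z - 5
∂ψ/∂y = 3*x*z - 3
∂ψ/∂z = 3*x*y
∇ψ = (3*y*z - 5, 3*x*z - 3, 3*x*y)
At (-1, 2, -1): (-11, 0, -6).

(-11, 0, -6)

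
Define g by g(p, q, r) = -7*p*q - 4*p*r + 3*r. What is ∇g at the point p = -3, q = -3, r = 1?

∂g/∂p = -7*q - 4*r
∂g/∂q = -7*p
∂g/∂r = -4*p + 3
∇g = (-7*q - 4*r, -7*p, -4*p + 3)
At (-3, -3, 1): (17, 21, 15).

(17, 21, 15)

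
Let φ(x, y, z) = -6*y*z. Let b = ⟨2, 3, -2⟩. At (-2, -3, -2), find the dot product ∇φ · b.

∂φ/∂x = 0
∂φ/∂y = -6*z
∂φ/∂z = -6*y
∇φ at (-2, -3, -2) = (0, 12, 18)
∇φ · b = (0)(2) + (12)(3) + (18)(-2) = 0

0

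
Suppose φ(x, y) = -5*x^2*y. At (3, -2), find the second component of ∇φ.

-45

(∇φ)_2 = ∂φ/∂y = -5*x^2
At (3, -2): -45.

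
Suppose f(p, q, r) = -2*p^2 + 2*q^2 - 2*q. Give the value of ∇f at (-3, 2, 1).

(12, 6, 0)

∂f/∂p = -4*p
∂f/∂q = 4*q - 2
∂f/∂r = 0
∇f = (-4*p, 4*q - 2, 0)
At (-3, 2, 1): (12, 6, 0).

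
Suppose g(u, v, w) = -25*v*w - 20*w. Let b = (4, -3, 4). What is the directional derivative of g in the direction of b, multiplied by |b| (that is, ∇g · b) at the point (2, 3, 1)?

∂g/∂u = 0
∂g/∂v = -25*w
∂g/∂w = -25*v - 20
∇g at (2, 3, 1) = (0, -25, -95)
∇g · b = (0)(4) + (-25)(-3) + (-95)(4) = -305

-305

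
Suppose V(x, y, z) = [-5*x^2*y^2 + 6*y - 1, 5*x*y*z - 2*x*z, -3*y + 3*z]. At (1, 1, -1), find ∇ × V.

(∇×V)₁ = ∂V₃/∂y − ∂V₂/∂z = -5*x*y + 2*x - 3
(∇×V)₂ = ∂V₁/∂z − ∂V₃/∂x = 0
(∇×V)₃ = ∂V₂/∂x − ∂V₁/∂y = 10*x^2*y + 5*y*z - 2*z - 6
∇×V = (-5*x*y + 2*x - 3, 0, 10*x^2*y + 5*y*z - 2*z - 6)
At (1, 1, -1): (-6, 0, 1).

(-6, 0, 1)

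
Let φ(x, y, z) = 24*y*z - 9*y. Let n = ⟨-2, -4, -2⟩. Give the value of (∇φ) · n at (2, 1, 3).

∂φ/∂x = 0
∂φ/∂y = 24*z - 9
∂φ/∂z = 24*y
∇φ at (2, 1, 3) = (0, 63, 24)
∇φ · n = (0)(-2) + (63)(-4) + (24)(-2) = -300

-300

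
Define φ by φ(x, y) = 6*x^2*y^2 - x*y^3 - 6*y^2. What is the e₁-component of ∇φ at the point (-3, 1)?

-37

(∇φ)_1 = ∂φ/∂x = 12*x*y^2 - y^3
At (-3, 1): -37.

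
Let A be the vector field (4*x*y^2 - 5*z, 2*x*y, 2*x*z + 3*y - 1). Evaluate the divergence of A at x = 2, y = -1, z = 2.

∂A₁/∂x = 4*y^2
∂A₂/∂y = 2*x
∂A₃/∂z = 2*x
∇·A = 4*x + 4*y^2
At (2, -1, 2): 12.

12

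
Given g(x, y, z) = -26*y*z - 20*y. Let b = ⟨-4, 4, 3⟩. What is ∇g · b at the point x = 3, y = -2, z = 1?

-28

∂g/∂x = 0
∂g/∂y = -26*z - 20
∂g/∂z = -26*y
∇g at (3, -2, 1) = (0, -46, 52)
∇g · b = (0)(-4) + (-46)(4) + (52)(3) = -28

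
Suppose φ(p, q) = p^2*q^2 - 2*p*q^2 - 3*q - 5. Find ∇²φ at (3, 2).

∂²φ/∂p² = 2*q^2
∂²φ/∂q² = 2*p*(p - 2)
∇²φ = 2*p^2 - 4*p + 2*q^2
At (3, 2): 14.

14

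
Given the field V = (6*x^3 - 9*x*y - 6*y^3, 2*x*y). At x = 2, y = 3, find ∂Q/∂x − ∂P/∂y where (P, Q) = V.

186

∂V₂/∂x = 2*y
∂V₁/∂y = -9*x - 18*y^2
Scalar curl = 9*x + 18*y^2 + 2*y
At (2, 3): 186.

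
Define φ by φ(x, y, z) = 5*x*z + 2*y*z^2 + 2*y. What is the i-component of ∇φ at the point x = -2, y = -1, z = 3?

15

(∇φ)_1 = ∂φ/∂x = 5*z
At (-2, -1, 3): 15.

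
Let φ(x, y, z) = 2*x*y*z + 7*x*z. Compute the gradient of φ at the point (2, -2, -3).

(-9, -12, 6)

∂φ/∂x = 2*y*z + 7*z
∂φ/∂y = 2*x*z
∂φ/∂z = 2*x*y + 7*x
∇φ = (2*y*z + 7*z, 2*x*z, 2*x*y + 7*x)
At (2, -2, -3): (-9, -12, 6).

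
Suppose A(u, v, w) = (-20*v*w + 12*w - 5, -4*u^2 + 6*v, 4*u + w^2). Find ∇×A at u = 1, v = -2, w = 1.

(0, 48, 12)

(∇×A)₁ = ∂A₃/∂v − ∂A₂/∂w = 0
(∇×A)₂ = ∂A₁/∂w − ∂A₃/∂u = -20*v + 8
(∇×A)₃ = ∂A₂/∂u − ∂A₁/∂v = -8*u + 20*w
∇×A = (0, -20*v + 8, -8*u + 20*w)
At (1, -2, 1): (0, 48, 12).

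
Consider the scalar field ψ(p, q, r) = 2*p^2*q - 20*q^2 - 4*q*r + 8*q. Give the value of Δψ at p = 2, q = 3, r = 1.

∂²ψ/∂p² = 4*q
∂²ψ/∂q² = -40
∂²ψ/∂r² = 0
∇²ψ = 4*q - 40
At (2, 3, 1): -28.

-28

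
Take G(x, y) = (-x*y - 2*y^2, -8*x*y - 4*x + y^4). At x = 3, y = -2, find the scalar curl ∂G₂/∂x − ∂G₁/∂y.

∂G₂/∂x = -8*y - 4
∂G₁/∂y = -x - 4*y
Scalar curl = x - 4*y - 4
At (3, -2): 7.

7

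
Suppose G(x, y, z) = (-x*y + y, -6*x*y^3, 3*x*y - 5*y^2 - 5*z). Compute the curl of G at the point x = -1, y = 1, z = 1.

(-13, -3, -8)

(∇×G)₁ = ∂G₃/∂y − ∂G₂/∂z = 3*x - 10*y
(∇×G)₂ = ∂G₁/∂z − ∂G₃/∂x = -3*y
(∇×G)₃ = ∂G₂/∂x − ∂G₁/∂y = x - 6*y^3 - 1
∇×G = (3*x - 10*y, -3*y, x - 6*y^3 - 1)
At (-1, 1, 1): (-13, -3, -8).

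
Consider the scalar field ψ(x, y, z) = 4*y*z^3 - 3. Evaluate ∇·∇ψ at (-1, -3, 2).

-144

∂²ψ/∂x² = 0
∂²ψ/∂y² = 0
∂²ψ/∂z² = 24*y*z
∇²ψ = 24*y*z
At (-1, -3, 2): -144.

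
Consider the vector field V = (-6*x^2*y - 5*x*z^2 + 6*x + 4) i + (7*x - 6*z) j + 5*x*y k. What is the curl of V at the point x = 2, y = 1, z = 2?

(16, -45, 31)

(∇×V)₁ = ∂V₃/∂y − ∂V₂/∂z = 5*x + 6
(∇×V)₂ = ∂V₁/∂z − ∂V₃/∂x = -10*x*z - 5*y
(∇×V)₃ = ∂V₂/∂x − ∂V₁/∂y = 6*x^2 + 7
∇×V = (5*x + 6, -10*x*z - 5*y, 6*x^2 + 7)
At (2, 1, 2): (16, -45, 31).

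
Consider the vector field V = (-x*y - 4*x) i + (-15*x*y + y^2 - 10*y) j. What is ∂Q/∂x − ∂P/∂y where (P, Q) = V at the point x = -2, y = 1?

∂V₂/∂x = -15*y
∂V₁/∂y = -x
Scalar curl = x - 15*y
At (-2, 1): -17.

-17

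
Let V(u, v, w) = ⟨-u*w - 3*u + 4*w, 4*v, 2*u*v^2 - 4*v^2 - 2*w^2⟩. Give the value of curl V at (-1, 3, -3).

(∇×V)₁ = ∂V₃/∂v − ∂V₂/∂w = 4*u*v - 8*v
(∇×V)₂ = ∂V₁/∂w − ∂V₃/∂u = -u - 2*v^2 + 4
(∇×V)₃ = ∂V₂/∂u − ∂V₁/∂v = 0
∇×V = (4*u*v - 8*v, -u - 2*v^2 + 4, 0)
At (-1, 3, -3): (-36, -13, 0).

(-36, -13, 0)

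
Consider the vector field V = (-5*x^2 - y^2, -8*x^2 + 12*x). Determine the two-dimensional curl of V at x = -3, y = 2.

∂V₂/∂x = -16*x + 12
∂V₁/∂y = -2*y
Scalar curl = -16*x + 2*y + 12
At (-3, 2): 64.

64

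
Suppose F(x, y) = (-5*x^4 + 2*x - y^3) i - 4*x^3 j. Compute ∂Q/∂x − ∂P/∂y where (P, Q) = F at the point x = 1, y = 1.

∂F₂/∂x = -12*x^2
∂F₁/∂y = -3*y^2
Scalar curl = -12*x^2 + 3*y^2
At (1, 1): -9.

-9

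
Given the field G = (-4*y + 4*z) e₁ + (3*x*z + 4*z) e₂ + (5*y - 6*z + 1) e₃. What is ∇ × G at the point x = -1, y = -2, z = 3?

(4, 4, 13)

(∇×G)₁ = ∂G₃/∂y − ∂G₂/∂z = -3*x + 1
(∇×G)₂ = ∂G₁/∂z − ∂G₃/∂x = 4
(∇×G)₃ = ∂G₂/∂x − ∂G₁/∂y = 3*z + 4
∇×G = (-3*x + 1, 4, 3*z + 4)
At (-1, -2, 3): (4, 4, 13).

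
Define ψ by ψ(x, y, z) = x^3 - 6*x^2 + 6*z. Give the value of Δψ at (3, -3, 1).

∂²ψ/∂x² = 6*(x - 2)
∂²ψ/∂y² = 0
∂²ψ/∂z² = 0
∇²ψ = 6*x - 12
At (3, -3, 1): 6.

6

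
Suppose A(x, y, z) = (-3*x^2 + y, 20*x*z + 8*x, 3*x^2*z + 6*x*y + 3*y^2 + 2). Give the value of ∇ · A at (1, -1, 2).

∂A₁/∂x = -6*x
∂A₂/∂y = 0
∂A₃/∂z = 3*x^2
∇·A = 3*x^2 - 6*x
At (1, -1, 2): -3.

-3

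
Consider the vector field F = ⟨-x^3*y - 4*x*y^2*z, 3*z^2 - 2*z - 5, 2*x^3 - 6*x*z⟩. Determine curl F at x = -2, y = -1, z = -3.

(∇×F)₁ = ∂F₃/∂y − ∂F₂/∂z = -6*z + 2
(∇×F)₂ = ∂F₁/∂z − ∂F₃/∂x = -6*x^2 - 4*x*y^2 + 6*z
(∇×F)₃ = ∂F₂/∂x − ∂F₁/∂y = x^3 + 8*x*y*z
∇×F = (-6*z + 2, -6*x^2 - 4*x*y^2 + 6*z, x^3 + 8*x*y*z)
At (-2, -1, -3): (20, -34, -56).

(20, -34, -56)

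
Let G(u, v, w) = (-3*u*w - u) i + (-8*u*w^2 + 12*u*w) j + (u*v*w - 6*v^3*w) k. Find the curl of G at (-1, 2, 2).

(∇×G)₁ = ∂G₃/∂v − ∂G₂/∂w = 17*u*w - 12*u - 18*v^2*w
(∇×G)₂ = ∂G₁/∂w − ∂G₃/∂u = -3*u - v*w
(∇×G)₃ = ∂G₂/∂u − ∂G₁/∂v = -8*w^2 + 12*w
∇×G = (17*u*w - 12*u - 18*v^2*w, -3*u - v*w, -8*w^2 + 12*w)
At (-1, 2, 2): (-166, -1, -8).

(-166, -1, -8)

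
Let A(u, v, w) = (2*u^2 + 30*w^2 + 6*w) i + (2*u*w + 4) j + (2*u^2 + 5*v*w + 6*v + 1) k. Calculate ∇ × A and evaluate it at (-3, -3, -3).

(-3, -162, -6)

(∇×A)₁ = ∂A₃/∂v − ∂A₂/∂w = -2*u + 5*w + 6
(∇×A)₂ = ∂A₁/∂w − ∂A₃/∂u = -4*u + 60*w + 6
(∇×A)₃ = ∂A₂/∂u − ∂A₁/∂v = 2*w
∇×A = (-2*u + 5*w + 6, -4*u + 60*w + 6, 2*w)
At (-3, -3, -3): (-3, -162, -6).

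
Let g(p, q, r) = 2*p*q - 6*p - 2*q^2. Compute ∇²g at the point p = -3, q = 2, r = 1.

-4

∂²g/∂p² = 0
∂²g/∂q² = -4
∂²g/∂r² = 0
∇²g = -4
At (-3, 2, 1): -4.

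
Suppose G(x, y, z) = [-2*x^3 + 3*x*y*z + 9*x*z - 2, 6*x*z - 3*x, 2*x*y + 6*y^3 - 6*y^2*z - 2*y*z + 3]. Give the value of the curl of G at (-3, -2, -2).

(40, -5, -33)

(∇×G)₁ = ∂G₃/∂y − ∂G₂/∂z = -4*x + 18*y^2 - 12*y*z - 2*z
(∇×G)₂ = ∂G₁/∂z − ∂G₃/∂x = 3*x*y + 9*x - 2*y
(∇×G)₃ = ∂G₂/∂x − ∂G₁/∂y = -3*x*z + 6*z - 3
∇×G = (-4*x + 18*y^2 - 12*y*z - 2*z, 3*x*y + 9*x - 2*y, -3*x*z + 6*z - 3)
At (-3, -2, -2): (40, -5, -33).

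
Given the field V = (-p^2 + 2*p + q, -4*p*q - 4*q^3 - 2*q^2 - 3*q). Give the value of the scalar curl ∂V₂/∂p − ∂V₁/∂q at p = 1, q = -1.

3

∂V₂/∂p = -4*q
∂V₁/∂q = 1
Scalar curl = -4*q - 1
At (1, -1): 3.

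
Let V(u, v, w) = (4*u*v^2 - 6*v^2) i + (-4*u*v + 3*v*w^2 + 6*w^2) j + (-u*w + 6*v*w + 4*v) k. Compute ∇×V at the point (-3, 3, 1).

(∇×V)₁ = ∂V₃/∂v − ∂V₂/∂w = -6*v*w - 6*w + 4
(∇×V)₂ = ∂V₁/∂w − ∂V₃/∂u = w
(∇×V)₃ = ∂V₂/∂u − ∂V₁/∂v = -8*u*v + 8*v
∇×V = (-6*v*w - 6*w + 4, w, -8*u*v + 8*v)
At (-3, 3, 1): (-20, 1, 96).

(-20, 1, 96)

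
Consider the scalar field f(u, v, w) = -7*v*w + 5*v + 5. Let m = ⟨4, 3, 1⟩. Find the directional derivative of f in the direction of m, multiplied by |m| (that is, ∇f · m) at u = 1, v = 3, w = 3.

-69

∂f/∂u = 0
∂f/∂v = -7*w + 5
∂f/∂w = -7*v
∇f at (1, 3, 3) = (0, -16, -21)
∇f · m = (0)(4) + (-16)(3) + (-21)(1) = -69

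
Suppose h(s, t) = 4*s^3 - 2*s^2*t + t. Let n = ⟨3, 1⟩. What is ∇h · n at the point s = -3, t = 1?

343

∂h/∂s = 12*s^2 - 4*s*t
∂h/∂t = -2*s^2 + 1
∇h at (-3, 1) = (120, -17)
∇h · n = (120)(3) + (-17)(1) = 343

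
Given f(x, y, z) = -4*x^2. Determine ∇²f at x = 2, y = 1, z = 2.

∂²f/∂x² = -8
∂²f/∂y² = 0
∂²f/∂z² = 0
∇²f = -8
At (2, 1, 2): -8.

-8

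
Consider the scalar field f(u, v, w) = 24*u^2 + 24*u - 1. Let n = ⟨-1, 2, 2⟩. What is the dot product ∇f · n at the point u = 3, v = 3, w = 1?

-168

∂f/∂u = 48*u + 24
∂f/∂v = 0
∂f/∂w = 0
∇f at (3, 3, 1) = (168, 0, 0)
∇f · n = (168)(-1) + (0)(2) + (0)(2) = -168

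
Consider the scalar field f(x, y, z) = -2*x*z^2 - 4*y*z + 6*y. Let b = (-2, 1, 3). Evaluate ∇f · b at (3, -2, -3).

186

∂f/∂x = -2*z^2
∂f/∂y = -4*z + 6
∂f/∂z = -4*x*z - 4*y
∇f at (3, -2, -3) = (-18, 18, 44)
∇f · b = (-18)(-2) + (18)(1) + (44)(3) = 186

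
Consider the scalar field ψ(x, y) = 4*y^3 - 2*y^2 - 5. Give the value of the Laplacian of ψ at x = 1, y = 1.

20

∂²ψ/∂x² = 0
∂²ψ/∂y² = 4*(6*y - 1)
∇²ψ = 24*y - 4
At (1, 1): 20.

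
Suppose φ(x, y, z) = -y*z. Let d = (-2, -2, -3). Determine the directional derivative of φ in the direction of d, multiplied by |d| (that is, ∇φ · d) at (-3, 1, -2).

-1

∂φ/∂x = 0
∂φ/∂y = -z
∂φ/∂z = -y
∇φ at (-3, 1, -2) = (0, 2, -1)
∇φ · d = (0)(-2) + (2)(-2) + (-1)(-3) = -1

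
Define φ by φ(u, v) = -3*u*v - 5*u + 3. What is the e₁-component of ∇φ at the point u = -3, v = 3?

(∇φ)_1 = ∂φ/∂u = -3*v - 5
At (-3, 3): -14.

-14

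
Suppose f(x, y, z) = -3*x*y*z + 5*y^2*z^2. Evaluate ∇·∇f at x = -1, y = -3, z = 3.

180

∂²f/∂x² = 0
∂²f/∂y² = 10*z^2
∂²f/∂z² = 10*y^2
∇²f = 10*y^2 + 10*z^2
At (-1, -3, 3): 180.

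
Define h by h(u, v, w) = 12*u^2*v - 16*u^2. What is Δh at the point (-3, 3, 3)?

40

∂²h/∂u² = 8*(3*v - 4)
∂²h/∂v² = 0
∂²h/∂w² = 0
∇²h = 24*v - 32
At (-3, 3, 3): 40.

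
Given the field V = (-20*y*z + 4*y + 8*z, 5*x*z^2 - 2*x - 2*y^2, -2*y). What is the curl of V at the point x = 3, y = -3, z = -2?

(∇×V)₁ = ∂V₃/∂y − ∂V₂/∂z = -10*x*z - 2
(∇×V)₂ = ∂V₁/∂z − ∂V₃/∂x = -20*y + 8
(∇×V)₃ = ∂V₂/∂x − ∂V₁/∂y = 5*z^2 + 20*z - 6
∇×V = (-10*x*z - 2, -20*y + 8, 5*z^2 + 20*z - 6)
At (3, -3, -2): (58, 68, -26).

(58, 68, -26)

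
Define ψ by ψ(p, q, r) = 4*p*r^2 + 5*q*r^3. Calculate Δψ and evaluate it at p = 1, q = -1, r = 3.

∂²ψ/∂p² = 0
∂²ψ/∂q² = 0
∂²ψ/∂r² = 2*(4*p + 15*q*r)
∇²ψ = 8*p + 30*q*r
At (1, -1, 3): -82.

-82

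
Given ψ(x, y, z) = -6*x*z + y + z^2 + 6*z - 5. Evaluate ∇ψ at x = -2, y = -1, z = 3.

(-18, 1, 24)

∂ψ/∂x = -6*z
∂ψ/∂y = 1
∂ψ/∂z = -6*x + 2*z + 6
∇ψ = (-6*z, 1, -6*x + 2*z + 6)
At (-2, -1, 3): (-18, 1, 24).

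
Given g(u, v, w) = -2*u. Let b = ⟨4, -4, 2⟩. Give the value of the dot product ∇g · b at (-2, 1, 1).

∂g/∂u = -2
∂g/∂v = 0
∂g/∂w = 0
∇g at (-2, 1, 1) = (-2, 0, 0)
∇g · b = (-2)(4) + (0)(-4) + (0)(2) = -8

-8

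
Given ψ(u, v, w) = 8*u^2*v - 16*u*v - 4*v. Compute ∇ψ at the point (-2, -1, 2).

(48, 60, 0)

∂ψ/∂u = 16*u*v - 16*v
∂ψ/∂v = 8*u^2 - 16*u - 4
∂ψ/∂w = 0
∇ψ = (16*u*v - 16*v, 8*u^2 - 16*u - 4, 0)
At (-2, -1, 2): (48, 60, 0).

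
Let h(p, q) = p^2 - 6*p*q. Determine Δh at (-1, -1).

∂²h/∂p² = 2
∂²h/∂q² = 0
∇²h = 2
At (-1, -1): 2.

2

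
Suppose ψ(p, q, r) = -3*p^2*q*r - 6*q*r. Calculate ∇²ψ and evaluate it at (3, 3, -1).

∂²ψ/∂p² = -6*q*r
∂²ψ/∂q² = 0
∂²ψ/∂r² = 0
∇²ψ = -6*q*r
At (3, 3, -1): 18.

18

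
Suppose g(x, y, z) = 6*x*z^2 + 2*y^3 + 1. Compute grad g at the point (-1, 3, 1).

(6, 54, -12)

∂g/∂x = 6*z^2
∂g/∂y = 6*y^2
∂g/∂z = 12*x*z
∇g = (6*z^2, 6*y^2, 12*x*z)
At (-1, 3, 1): (6, 54, -12).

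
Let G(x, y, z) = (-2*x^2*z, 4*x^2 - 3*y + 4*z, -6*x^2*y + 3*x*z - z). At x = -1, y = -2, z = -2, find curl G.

(∇×G)₁ = ∂G₃/∂y − ∂G₂/∂z = -6*x^2 - 4
(∇×G)₂ = ∂G₁/∂z − ∂G₃/∂x = -2*x^2 + 12*x*y - 3*z
(∇×G)₃ = ∂G₂/∂x − ∂G₁/∂y = 8*x
∇×G = (-6*x^2 - 4, -2*x^2 + 12*x*y - 3*z, 8*x)
At (-1, -2, -2): (-10, 28, -8).

(-10, 28, -8)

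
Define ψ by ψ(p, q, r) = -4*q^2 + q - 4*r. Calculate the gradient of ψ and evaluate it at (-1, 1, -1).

(0, -7, -4)

∂ψ/∂p = 0
∂ψ/∂q = -8*q + 1
∂ψ/∂r = -4
∇ψ = (0, -8*q + 1, -4)
At (-1, 1, -1): (0, -7, -4).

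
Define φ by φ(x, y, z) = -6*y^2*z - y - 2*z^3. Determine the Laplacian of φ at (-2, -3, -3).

∂²φ/∂x² = 0
∂²φ/∂y² = -12*z
∂²φ/∂z² = -12*z
∇²φ = -24*z
At (-2, -3, -3): 72.

72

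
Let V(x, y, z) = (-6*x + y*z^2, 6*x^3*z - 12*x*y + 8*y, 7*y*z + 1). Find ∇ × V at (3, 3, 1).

(-155, 6, 125)

(∇×V)₁ = ∂V₃/∂y − ∂V₂/∂z = -6*x^3 + 7*z
(∇×V)₂ = ∂V₁/∂z − ∂V₃/∂x = 2*y*z
(∇×V)₃ = ∂V₂/∂x − ∂V₁/∂y = 18*x^2*z - 12*y - z^2
∇×V = (-6*x^3 + 7*z, 2*y*z, 18*x^2*z - 12*y - z^2)
At (3, 3, 1): (-155, 6, 125).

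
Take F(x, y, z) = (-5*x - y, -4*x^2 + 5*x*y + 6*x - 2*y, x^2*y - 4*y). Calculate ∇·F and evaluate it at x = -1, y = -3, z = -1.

∂F₁/∂x = -5
∂F₂/∂y = 5*x - 2
∂F₃/∂z = 0
∇·F = 5*x - 7
At (-1, -3, -1): -12.

-12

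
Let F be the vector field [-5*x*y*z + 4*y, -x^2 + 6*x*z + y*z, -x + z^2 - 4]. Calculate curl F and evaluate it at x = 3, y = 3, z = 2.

(∇×F)₁ = ∂F₃/∂y − ∂F₂/∂z = -6*x - y
(∇×F)₂ = ∂F₁/∂z − ∂F₃/∂x = -5*x*y + 1
(∇×F)₃ = ∂F₂/∂x − ∂F₁/∂y = 5*x*z - 2*x + 6*z - 4
∇×F = (-6*x - y, -5*x*y + 1, 5*x*z - 2*x + 6*z - 4)
At (3, 3, 2): (-21, -44, 32).

(-21, -44, 32)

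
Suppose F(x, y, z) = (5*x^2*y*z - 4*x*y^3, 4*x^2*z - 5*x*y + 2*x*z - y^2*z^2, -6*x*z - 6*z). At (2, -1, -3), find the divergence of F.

∂F₁/∂x = 10*x*y*z - 4*y^3
∂F₂/∂y = -5*x - 2*y*z^2
∂F₃/∂z = -6*x - 6
∇·F = 10*x*y*z - 11*x - 4*y^3 - 2*y*z^2 - 6
At (2, -1, -3): 54.

54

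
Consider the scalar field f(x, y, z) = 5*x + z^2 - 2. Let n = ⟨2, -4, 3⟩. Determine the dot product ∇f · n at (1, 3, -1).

∂f/∂x = 5
∂f/∂y = 0
∂f/∂z = 2*z
∇f at (1, 3, -1) = (5, 0, -2)
∇f · n = (5)(2) + (0)(-4) + (-2)(3) = 4

4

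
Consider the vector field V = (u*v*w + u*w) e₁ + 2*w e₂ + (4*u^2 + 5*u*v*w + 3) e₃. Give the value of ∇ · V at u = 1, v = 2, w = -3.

∂V₁/∂u = v*w + w
∂V₂/∂v = 0
∂V₃/∂w = 5*u*v
∇·V = 5*u*v + v*w + w
At (1, 2, -3): 1.

1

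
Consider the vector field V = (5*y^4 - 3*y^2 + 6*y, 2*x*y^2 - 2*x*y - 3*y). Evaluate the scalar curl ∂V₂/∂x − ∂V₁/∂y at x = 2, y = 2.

-150

∂V₂/∂x = 2*y^2 - 2*y
∂V₁/∂y = 20*y^3 - 6*y + 6
Scalar curl = -20*y^3 + 2*y^2 + 4*y - 6
At (2, 2): -150.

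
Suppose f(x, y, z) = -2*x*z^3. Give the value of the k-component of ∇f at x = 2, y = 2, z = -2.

(∇f)_3 = ∂f/∂z = -6*x*z^2
At (2, 2, -2): -48.

-48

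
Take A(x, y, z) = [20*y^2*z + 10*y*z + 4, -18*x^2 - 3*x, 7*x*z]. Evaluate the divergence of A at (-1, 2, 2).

-7

∂A₁/∂x = 0
∂A₂/∂y = 0
∂A₃/∂z = 7*x
∇·A = 7*x
At (-1, 2, 2): -7.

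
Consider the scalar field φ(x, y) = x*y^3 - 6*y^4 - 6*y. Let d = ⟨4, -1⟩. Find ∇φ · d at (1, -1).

-25

∂φ/∂x = y^3
∂φ/∂y = 3*x*y^2 - 24*y^3 - 6
∇φ at (1, -1) = (-1, 21)
∇φ · d = (-1)(4) + (21)(-1) = -25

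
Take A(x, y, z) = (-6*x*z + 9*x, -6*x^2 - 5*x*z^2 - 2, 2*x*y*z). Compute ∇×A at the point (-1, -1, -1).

(∇×A)₁ = ∂A₃/∂y − ∂A₂/∂z = 12*x*z
(∇×A)₂ = ∂A₁/∂z − ∂A₃/∂x = -6*x - 2*y*z
(∇×A)₃ = ∂A₂/∂x − ∂A₁/∂y = -12*x - 5*z^2
∇×A = (12*x*z, -6*x - 2*y*z, -12*x - 5*z^2)
At (-1, -1, -1): (12, 4, 7).

(12, 4, 7)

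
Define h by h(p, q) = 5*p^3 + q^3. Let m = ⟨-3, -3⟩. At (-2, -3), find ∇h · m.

∂h/∂p = 15*p^2
∂h/∂q = 3*q^2
∇h at (-2, -3) = (60, 27)
∇h · m = (60)(-3) + (27)(-3) = -261

-261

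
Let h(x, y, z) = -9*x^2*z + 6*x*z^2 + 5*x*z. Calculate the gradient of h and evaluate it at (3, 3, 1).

∂h/∂x = -18*x*z + 6*z^2 + 5*z
∂h/∂y = 0
∂h/∂z = -9*x^2 + 12*x*z + 5*x
∇h = (-18*x*z + 6*z^2 + 5*z, 0, -9*x^2 + 12*x*z + 5*x)
At (3, 3, 1): (-43, 0, -30).

(-43, 0, -30)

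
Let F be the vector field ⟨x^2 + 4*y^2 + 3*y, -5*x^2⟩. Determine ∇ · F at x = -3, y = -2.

∂F₁/∂x = 2*x
∂F₂/∂y = 0
∇·F = 2*x
At (-3, -2): -6.

-6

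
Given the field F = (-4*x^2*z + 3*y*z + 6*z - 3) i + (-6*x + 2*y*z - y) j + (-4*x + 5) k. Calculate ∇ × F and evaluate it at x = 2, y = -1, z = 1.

(∇×F)₁ = ∂F₃/∂y − ∂F₂/∂z = -2*y
(∇×F)₂ = ∂F₁/∂z − ∂F₃/∂x = -4*x^2 + 3*y + 10
(∇×F)₃ = ∂F₂/∂x − ∂F₁/∂y = -3*z - 6
∇×F = (-2*y, -4*x^2 + 3*y + 10, -3*z - 6)
At (2, -1, 1): (2, -9, -9).

(2, -9, -9)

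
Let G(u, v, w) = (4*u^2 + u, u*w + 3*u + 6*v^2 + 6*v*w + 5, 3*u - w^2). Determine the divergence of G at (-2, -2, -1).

-43

∂G₁/∂u = 8*u + 1
∂G₂/∂v = 12*v + 6*w
∂G₃/∂w = -2*w
∇·G = 8*u + 12*v + 4*w + 1
At (-2, -2, -1): -43.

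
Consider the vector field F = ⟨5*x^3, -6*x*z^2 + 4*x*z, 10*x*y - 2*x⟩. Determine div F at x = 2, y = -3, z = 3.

60

∂F₁/∂x = 15*x^2
∂F₂/∂y = 0
∂F₃/∂z = 0
∇·F = 15*x^2
At (2, -3, 3): 60.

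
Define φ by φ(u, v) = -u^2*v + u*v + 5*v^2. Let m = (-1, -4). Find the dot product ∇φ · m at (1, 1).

∂φ/∂u = -2*u*v + v
∂φ/∂v = -u^2 + u + 10*v
∇φ at (1, 1) = (-1, 10)
∇φ · m = (-1)(-1) + (10)(-4) = -39

-39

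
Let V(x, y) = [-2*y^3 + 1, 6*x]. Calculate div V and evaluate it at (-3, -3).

0

∂V₁/∂x = 0
∂V₂/∂y = 0
∇·V = 0
At (-3, -3): 0.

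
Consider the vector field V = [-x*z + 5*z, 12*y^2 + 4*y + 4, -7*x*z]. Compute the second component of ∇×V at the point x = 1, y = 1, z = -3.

-17

(∇×V)_2 = ∂V₁/∂z − ∂V₃/∂x
= -x + 5 − (-7*z)
= -x + 7*z + 5
At (1, 1, -3): -17.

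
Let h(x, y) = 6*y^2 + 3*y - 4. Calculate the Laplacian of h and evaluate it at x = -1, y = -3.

12

∂²h/∂x² = 0
∂²h/∂y² = 12
∇²h = 12
At (-1, -3): 12.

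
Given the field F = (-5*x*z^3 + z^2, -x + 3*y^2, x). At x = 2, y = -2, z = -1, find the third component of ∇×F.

(∇×F)_3 = ∂F₂/∂x − ∂F₁/∂y
= -1 − (0)
= -1
At (2, -2, -1): -1.

-1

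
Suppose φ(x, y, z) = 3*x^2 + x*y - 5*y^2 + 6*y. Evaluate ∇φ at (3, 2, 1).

∂φ/∂x = 6*x + y
∂φ/∂y = x - 10*y + 6
∂φ/∂z = 0
∇φ = (6*x + y, x - 10*y + 6, 0)
At (3, 2, 1): (20, -11, 0).

(20, -11, 0)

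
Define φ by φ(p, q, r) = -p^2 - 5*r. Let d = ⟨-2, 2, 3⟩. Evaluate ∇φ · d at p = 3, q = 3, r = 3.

∂φ/∂p = -2*p
∂φ/∂q = 0
∂φ/∂r = -5
∇φ at (3, 3, 3) = (-6, 0, -5)
∇φ · d = (-6)(-2) + (0)(2) + (-5)(3) = -3

-3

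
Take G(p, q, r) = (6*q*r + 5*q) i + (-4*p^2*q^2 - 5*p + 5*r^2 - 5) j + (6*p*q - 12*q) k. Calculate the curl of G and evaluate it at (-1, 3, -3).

(12, 0, 80)

(∇×G)₁ = ∂G₃/∂q − ∂G₂/∂r = 6*p - 10*r - 12
(∇×G)₂ = ∂G₁/∂r − ∂G₃/∂p = 0
(∇×G)₃ = ∂G₂/∂p − ∂G₁/∂q = -8*p*q^2 - 6*r - 10
∇×G = (6*p - 10*r - 12, 0, -8*p*q^2 - 6*r - 10)
At (-1, 3, -3): (12, 0, 80).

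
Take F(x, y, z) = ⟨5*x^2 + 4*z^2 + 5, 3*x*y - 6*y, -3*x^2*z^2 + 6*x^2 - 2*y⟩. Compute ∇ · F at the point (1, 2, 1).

∂F₁/∂x = 10*x
∂F₂/∂y = 3*x - 6
∂F₃/∂z = -6*x^2*z
∇·F = -6*x^2*z + 13*x - 6
At (1, 2, 1): 1.

1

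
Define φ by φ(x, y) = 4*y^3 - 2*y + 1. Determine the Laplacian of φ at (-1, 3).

∂²φ/∂x² = 0
∂²φ/∂y² = 24*y
∇²φ = 24*y
At (-1, 3): 72.

72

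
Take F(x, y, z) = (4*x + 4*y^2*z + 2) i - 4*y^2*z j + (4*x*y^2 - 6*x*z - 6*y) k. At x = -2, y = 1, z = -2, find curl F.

(∇×F)₁ = ∂F₃/∂y − ∂F₂/∂z = 8*x*y + 4*y^2 - 6
(∇×F)₂ = ∂F₁/∂z − ∂F₃/∂x = 6*z
(∇×F)₃ = ∂F₂/∂x − ∂F₁/∂y = -8*y*z
∇×F = (8*x*y + 4*y^2 - 6, 6*z, -8*y*z)
At (-2, 1, -2): (-18, -12, 16).

(-18, -12, 16)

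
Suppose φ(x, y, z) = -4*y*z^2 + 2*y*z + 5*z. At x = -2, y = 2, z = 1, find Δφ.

∂²φ/∂x² = 0
∂²φ/∂y² = 0
∂²φ/∂z² = -8*y
∇²φ = -8*y
At (-2, 2, 1): -16.

-16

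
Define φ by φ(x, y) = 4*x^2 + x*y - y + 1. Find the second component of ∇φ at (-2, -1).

-3

(∇φ)_2 = ∂φ/∂y = x - 1
At (-2, -1): -3.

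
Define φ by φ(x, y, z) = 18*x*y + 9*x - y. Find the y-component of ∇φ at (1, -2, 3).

17

(∇φ)_2 = ∂φ/∂y = 18*x - 1
At (1, -2, 3): 17.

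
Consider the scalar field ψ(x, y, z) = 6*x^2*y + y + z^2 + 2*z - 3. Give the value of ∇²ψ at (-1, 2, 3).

∂²ψ/∂x² = 12*y
∂²ψ/∂y² = 0
∂²ψ/∂z² = 2
∇²ψ = 12*y + 2
At (-1, 2, 3): 26.

26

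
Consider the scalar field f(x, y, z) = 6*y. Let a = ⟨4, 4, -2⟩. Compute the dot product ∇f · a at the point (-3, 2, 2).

24

∂f/∂x = 0
∂f/∂y = 6
∂f/∂z = 0
∇f at (-3, 2, 2) = (0, 6, 0)
∇f · a = (0)(4) + (6)(4) + (0)(-2) = 24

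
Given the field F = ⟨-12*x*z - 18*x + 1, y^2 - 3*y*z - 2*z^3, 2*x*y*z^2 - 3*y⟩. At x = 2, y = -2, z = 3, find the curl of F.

(81, 12, 0)

(∇×F)₁ = ∂F₃/∂y − ∂F₂/∂z = 2*x*z^2 + 3*y + 6*z^2 - 3
(∇×F)₂ = ∂F₁/∂z − ∂F₃/∂x = -12*x - 2*y*z^2
(∇×F)₃ = ∂F₂/∂x − ∂F₁/∂y = 0
∇×F = (2*x*z^2 + 3*y + 6*z^2 - 3, -12*x - 2*y*z^2, 0)
At (2, -2, 3): (81, 12, 0).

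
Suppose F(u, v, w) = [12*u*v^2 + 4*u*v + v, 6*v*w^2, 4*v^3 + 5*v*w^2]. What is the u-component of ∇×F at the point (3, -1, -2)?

8

(∇×F)_1 = ∂F₃/∂v − ∂F₂/∂w
= 12*v^2 + 5*w^2 − (12*v*w)
= 12*v^2 - 12*v*w + 5*w^2
At (3, -1, -2): 8.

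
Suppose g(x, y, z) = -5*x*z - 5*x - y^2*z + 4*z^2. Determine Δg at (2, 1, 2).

∂²g/∂x² = 0
∂²g/∂y² = -2*z
∂²g/∂z² = 8
∇²g = -2*z + 8
At (2, 1, 2): 4.

4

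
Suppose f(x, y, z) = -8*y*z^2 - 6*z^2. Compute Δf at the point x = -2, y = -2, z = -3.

20

∂²f/∂x² = 0
∂²f/∂y² = 0
∂²f/∂z² = -4*(4*y + 3)
∇²f = -16*y - 12
At (-2, -2, -3): 20.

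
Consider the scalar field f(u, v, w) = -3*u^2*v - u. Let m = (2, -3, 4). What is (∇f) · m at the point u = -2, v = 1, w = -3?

58

∂f/∂u = -6*u*v - 1
∂f/∂v = -3*u^2
∂f/∂w = 0
∇f at (-2, 1, -3) = (11, -12, 0)
∇f · m = (11)(2) + (-12)(-3) + (0)(4) = 58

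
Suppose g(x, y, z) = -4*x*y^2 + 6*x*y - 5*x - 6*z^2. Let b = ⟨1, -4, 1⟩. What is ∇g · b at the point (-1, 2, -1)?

∂g/∂x = -4*y^2 + 6*y - 5
∂g/∂y = -8*x*y + 6*x
∂g/∂z = -12*z
∇g at (-1, 2, -1) = (-9, 10, 12)
∇g · b = (-9)(1) + (10)(-4) + (12)(1) = -37

-37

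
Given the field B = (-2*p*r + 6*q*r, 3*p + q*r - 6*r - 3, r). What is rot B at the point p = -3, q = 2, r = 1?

(4, 18, -3)

(∇×B)₁ = ∂B₃/∂q − ∂B₂/∂r = -q + 6
(∇×B)₂ = ∂B₁/∂r − ∂B₃/∂p = -2*p + 6*q
(∇×B)₃ = ∂B₂/∂p − ∂B₁/∂q = -6*r + 3
∇×B = (-q + 6, -2*p + 6*q, -6*r + 3)
At (-3, 2, 1): (4, 18, -3).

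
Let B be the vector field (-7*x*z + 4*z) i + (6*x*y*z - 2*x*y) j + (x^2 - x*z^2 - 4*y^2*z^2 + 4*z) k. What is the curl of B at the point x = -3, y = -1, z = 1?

(∇×B)₁ = ∂B₃/∂y − ∂B₂/∂z = -6*x*y - 8*y*z^2
(∇×B)₂ = ∂B₁/∂z − ∂B₃/∂x = -9*x + z^2 + 4
(∇×B)₃ = ∂B₂/∂x − ∂B₁/∂y = 6*y*z - 2*y
∇×B = (-6*x*y - 8*y*z^2, -9*x + z^2 + 4, 6*y*z - 2*y)
At (-3, -1, 1): (-10, 32, -4).

(-10, 32, -4)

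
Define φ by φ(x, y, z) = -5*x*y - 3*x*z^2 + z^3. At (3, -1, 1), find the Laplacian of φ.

-12

∂²φ/∂x² = 0
∂²φ/∂y² = 0
∂²φ/∂z² = 6*(-x + z)
∇²φ = -6*x + 6*z
At (3, -1, 1): -12.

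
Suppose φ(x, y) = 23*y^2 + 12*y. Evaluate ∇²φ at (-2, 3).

∂²φ/∂x² = 0
∂²φ/∂y² = 46
∇²φ = 46
At (-2, 3): 46.

46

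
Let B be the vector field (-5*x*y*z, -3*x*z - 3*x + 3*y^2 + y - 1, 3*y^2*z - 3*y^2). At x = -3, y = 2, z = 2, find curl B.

(3, 30, -39)

(∇×B)₁ = ∂B₃/∂y − ∂B₂/∂z = 3*x + 6*y*z - 6*y
(∇×B)₂ = ∂B₁/∂z − ∂B₃/∂x = -5*x*y
(∇×B)₃ = ∂B₂/∂x − ∂B₁/∂y = 5*x*z - 3*z - 3
∇×B = (3*x + 6*y*z - 6*y, -5*x*y, 5*x*z - 3*z - 3)
At (-3, 2, 2): (3, 30, -39).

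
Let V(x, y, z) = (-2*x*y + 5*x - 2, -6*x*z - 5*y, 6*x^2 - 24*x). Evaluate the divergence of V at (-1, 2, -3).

-4

∂V₁/∂x = -2*y + 5
∂V₂/∂y = -5
∂V₃/∂z = 0
∇·V = -2*y
At (-1, 2, -3): -4.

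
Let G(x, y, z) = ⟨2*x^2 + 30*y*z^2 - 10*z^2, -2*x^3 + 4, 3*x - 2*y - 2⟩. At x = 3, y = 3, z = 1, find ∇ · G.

12

∂G₁/∂x = 4*x
∂G₂/∂y = 0
∂G₃/∂z = 0
∇·G = 4*x
At (3, 3, 1): 12.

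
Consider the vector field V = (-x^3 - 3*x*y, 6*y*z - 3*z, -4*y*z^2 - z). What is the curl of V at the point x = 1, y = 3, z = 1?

(∇×V)₁ = ∂V₃/∂y − ∂V₂/∂z = -6*y - 4*z^2 + 3
(∇×V)₂ = ∂V₁/∂z − ∂V₃/∂x = 0
(∇×V)₃ = ∂V₂/∂x − ∂V₁/∂y = 3*x
∇×V = (-6*y - 4*z^2 + 3, 0, 3*x)
At (1, 3, 1): (-19, 0, 3).

(-19, 0, 3)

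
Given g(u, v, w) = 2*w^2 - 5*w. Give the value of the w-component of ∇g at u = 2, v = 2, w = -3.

(∇g)_3 = ∂g/∂w = 4*w - 5
At (2, 2, -3): -17.

-17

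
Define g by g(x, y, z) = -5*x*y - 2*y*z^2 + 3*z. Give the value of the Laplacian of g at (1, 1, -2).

∂²g/∂x² = 0
∂²g/∂y² = 0
∂²g/∂z² = -4*y
∇²g = -4*y
At (1, 1, -2): -4.

-4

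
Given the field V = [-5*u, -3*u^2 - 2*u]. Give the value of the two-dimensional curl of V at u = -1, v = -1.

∂V₂/∂u = -6*u - 2
∂V₁/∂v = 0
Scalar curl = -6*u - 2
At (-1, -1): 4.

4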